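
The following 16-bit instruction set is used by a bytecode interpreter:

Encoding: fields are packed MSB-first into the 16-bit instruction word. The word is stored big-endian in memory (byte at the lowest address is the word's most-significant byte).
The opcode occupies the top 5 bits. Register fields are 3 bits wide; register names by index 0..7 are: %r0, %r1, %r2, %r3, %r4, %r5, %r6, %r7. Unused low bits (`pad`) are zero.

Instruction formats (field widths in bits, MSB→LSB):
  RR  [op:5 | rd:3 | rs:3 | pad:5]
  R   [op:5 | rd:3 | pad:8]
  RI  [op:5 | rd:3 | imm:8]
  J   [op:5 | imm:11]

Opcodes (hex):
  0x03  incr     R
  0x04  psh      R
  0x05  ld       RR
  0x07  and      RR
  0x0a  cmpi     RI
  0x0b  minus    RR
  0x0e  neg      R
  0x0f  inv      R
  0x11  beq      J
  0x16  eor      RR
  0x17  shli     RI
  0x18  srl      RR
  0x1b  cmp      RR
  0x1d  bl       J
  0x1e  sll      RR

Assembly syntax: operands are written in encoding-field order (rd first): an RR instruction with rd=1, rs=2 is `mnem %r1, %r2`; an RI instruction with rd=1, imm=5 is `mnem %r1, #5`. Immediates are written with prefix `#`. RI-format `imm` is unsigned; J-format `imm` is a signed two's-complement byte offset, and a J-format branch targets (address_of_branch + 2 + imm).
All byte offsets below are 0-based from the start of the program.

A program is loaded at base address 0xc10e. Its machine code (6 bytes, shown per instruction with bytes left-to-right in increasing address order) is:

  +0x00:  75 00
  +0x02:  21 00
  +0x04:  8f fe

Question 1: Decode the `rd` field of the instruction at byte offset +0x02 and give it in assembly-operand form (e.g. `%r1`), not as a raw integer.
%r1

[02] 21 00 → 0x2100
  top 5b → 0x4 → psh [R]
  rd@[10:8]=0x1 ⇒ %r1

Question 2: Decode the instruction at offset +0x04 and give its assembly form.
@+04  big-endian(8f fe) = 0x8ffe
  top 5b → 0x11 → beq [J]
  [10:0] imm=2046 (s11→-2) = #-2

beq #-2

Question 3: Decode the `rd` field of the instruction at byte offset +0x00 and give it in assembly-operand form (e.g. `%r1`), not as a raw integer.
@+00  big-endian(75 00) = 0x7500
  top 5b → 0xe → neg [R]
  rd: (w>>8)&0x7=0x5 → %r5

%r5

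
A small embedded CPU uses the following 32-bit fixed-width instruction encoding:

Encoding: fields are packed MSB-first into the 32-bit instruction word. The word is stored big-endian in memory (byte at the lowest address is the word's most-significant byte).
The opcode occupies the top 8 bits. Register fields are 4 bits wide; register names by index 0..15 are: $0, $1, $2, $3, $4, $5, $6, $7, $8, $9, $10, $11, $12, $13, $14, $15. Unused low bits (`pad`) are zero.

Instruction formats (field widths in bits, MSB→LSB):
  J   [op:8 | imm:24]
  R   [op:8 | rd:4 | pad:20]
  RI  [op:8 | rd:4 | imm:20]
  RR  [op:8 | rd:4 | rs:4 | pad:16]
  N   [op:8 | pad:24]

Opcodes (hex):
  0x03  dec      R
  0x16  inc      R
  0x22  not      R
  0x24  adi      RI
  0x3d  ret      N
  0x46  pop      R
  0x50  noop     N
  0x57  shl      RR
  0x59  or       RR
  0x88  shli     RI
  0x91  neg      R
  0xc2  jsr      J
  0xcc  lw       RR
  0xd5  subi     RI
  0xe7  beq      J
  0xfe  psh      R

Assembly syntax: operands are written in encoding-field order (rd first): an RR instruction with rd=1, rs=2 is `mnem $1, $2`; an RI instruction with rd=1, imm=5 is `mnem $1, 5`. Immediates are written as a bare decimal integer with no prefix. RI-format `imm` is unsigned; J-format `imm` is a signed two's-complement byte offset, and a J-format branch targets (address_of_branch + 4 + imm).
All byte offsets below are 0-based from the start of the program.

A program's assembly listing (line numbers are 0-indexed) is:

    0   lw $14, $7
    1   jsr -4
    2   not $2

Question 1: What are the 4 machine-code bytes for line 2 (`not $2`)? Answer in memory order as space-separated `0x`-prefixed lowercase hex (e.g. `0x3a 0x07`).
0x22 0x20 0x00 0x00

2. not fields op=0x22:8|rd=2:4|pad=0:20 → word 22200000h → 22 20 00 00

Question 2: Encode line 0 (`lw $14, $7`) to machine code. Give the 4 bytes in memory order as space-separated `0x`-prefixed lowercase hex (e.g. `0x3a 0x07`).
L0: lw op=0xcc:8|rd=14:4|rs=7:4|pad=0:16 ⇒ 0xcce70000 ⇒ big cc e7 00 00

0xcc 0xe7 0x00 0x00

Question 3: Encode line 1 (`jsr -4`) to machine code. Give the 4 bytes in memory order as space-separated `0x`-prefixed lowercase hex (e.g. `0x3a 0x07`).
line 1 (jsr): pack op=0xc2:8|imm=-4:24 = 0xc2fffffc; big→ c2 ff ff fc

0xc2 0xff 0xff 0xfc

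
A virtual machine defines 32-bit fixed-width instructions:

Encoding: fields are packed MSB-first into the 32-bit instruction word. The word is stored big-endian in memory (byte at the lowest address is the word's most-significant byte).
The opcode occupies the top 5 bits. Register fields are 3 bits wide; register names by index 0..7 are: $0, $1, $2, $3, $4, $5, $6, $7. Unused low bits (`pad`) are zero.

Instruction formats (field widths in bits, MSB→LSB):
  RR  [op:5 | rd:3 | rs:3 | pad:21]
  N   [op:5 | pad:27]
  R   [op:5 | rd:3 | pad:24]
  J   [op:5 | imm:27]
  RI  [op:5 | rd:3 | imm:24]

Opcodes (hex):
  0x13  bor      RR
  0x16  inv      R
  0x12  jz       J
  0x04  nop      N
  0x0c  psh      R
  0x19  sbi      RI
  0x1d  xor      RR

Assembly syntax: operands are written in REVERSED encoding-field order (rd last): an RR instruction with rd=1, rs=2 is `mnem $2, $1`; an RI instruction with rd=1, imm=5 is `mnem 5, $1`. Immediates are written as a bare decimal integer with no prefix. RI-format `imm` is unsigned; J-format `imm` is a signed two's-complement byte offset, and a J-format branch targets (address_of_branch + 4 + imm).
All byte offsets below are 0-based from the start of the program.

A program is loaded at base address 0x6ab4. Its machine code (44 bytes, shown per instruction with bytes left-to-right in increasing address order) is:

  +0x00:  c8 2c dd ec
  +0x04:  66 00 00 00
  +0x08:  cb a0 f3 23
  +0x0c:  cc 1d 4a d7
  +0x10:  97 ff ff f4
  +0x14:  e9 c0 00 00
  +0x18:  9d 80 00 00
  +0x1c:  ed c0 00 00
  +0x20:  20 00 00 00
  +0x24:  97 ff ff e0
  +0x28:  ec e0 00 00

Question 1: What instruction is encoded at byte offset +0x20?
nop

+0x20: 20 00 00 00 ⇒ word 0x20000000 (big)
  op=0x20000000>>27=0x4 ⇒ nop (N)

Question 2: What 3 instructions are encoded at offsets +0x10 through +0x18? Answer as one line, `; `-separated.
jz -12; xor $6, $1; bor $4, $5

@+10  big-endian(97 ff ff f4) = 0x97fffff4
  opcode bits[31:27]=0x12: jz/J
  imm: (w>>0)&0x7ffffff=0x7fffff4 (s27→-12) → -12
@+14  big-endian(e9 c0 00 00) = 0xe9c00000
  opcode bits[31:27]=0x1d: xor/RR
  rd: (w>>24)&0x7=0x1 → $1
  rs: (w>>21)&0x7=0x6 → $6
@+18  big-endian(9d 80 00 00) = 0x9d800000
  opcode bits[31:27]=0x13: bor/RR
  rd: (w>>24)&0x7=0x5 → $5
  rs: (w>>21)&0x7=0x4 → $4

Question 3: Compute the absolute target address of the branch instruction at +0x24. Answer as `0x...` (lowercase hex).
0x6abc

[24] 97 ff ff e0 → 0x97ffffe0
  top 5b → 0x12 → jz [J]
  imm: (w>>0)&0x7ffffff=0x7ffffe0 (s27→-32) → -32
  target = base 0x6ab4 + off 0x24 + 4 + imm -32 = 0x6abc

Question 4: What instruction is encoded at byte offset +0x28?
xor $7, $4

@+28  big-endian(ec e0 00 00) = 0xece00000
  top 5b → 0x1d → xor [RR]
  rd@[26:24]=0x4 ⇒ $4
  rs@[23:21]=0x7 ⇒ $7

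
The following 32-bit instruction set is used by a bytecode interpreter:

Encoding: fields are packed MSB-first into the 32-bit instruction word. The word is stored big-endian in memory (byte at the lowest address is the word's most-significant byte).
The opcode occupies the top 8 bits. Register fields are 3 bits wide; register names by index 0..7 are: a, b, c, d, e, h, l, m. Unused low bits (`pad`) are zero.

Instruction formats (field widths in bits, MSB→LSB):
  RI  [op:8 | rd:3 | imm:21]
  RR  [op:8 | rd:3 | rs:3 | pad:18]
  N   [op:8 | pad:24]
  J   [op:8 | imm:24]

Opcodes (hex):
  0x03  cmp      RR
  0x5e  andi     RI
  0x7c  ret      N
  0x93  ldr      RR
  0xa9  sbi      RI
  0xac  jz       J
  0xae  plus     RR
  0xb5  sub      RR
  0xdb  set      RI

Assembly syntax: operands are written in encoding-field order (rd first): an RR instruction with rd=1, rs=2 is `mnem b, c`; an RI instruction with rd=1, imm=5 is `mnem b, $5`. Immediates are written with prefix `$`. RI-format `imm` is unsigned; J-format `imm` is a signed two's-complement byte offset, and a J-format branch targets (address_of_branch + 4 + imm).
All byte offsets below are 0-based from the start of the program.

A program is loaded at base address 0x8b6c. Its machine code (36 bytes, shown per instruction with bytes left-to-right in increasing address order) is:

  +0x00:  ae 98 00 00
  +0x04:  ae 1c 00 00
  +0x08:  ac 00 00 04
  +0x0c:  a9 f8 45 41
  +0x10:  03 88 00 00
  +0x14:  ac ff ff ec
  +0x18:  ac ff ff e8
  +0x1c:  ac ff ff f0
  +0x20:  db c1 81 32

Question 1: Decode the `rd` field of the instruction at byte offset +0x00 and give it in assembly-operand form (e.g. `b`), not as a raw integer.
off 0x00: read ae 98 00 00 as big → 0xae980000
  top 8b → 0xae → plus [RR]
  [23:21] rd=4 = e
  [20:18] rs=6 = l

e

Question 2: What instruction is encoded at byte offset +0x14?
@+14  big-endian(ac ff ff ec) = 0xacffffec
  opcode bits[31:24]=0xac: jz/J
  imm: (w>>0)&0xffffff=0xffffec (s24→-20) → $-20

jz $-20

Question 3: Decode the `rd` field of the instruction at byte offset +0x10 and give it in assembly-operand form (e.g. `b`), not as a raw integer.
off 0x10: read 03 88 00 00 as big → 0x03880000
  opcode bits[31:24]=0x3: cmp/RR
  [23:21] rd=4 = e
  [20:18] rs=2 = c

e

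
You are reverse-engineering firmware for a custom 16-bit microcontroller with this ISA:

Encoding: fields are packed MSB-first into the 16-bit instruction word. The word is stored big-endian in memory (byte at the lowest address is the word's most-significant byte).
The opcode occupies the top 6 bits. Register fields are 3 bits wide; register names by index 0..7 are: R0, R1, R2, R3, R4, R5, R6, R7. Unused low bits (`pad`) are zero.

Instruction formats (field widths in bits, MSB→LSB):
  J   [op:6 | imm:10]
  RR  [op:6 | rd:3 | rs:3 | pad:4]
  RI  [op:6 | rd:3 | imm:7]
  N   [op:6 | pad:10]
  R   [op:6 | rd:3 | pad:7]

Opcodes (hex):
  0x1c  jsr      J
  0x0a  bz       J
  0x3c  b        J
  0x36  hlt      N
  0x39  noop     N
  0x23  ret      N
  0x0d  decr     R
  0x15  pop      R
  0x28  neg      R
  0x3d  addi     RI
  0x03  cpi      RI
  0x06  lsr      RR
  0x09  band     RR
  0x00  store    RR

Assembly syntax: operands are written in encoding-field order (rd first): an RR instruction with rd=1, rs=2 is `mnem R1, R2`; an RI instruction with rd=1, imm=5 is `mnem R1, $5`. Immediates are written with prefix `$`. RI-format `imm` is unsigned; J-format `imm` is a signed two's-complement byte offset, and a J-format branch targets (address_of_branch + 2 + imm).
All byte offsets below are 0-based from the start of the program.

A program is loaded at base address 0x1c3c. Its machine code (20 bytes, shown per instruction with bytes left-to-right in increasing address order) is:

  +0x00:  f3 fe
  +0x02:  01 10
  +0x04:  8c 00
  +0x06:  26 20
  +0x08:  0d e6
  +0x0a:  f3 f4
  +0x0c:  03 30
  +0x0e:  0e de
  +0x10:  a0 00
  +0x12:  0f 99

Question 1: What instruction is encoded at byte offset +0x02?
store R2, R1

@+02  big-endian(01 10) = 0x0110
  top 6b → 0x0 → store [RR]
  rd@[9:7]=0x2 ⇒ R2
  rs@[6:4]=0x1 ⇒ R1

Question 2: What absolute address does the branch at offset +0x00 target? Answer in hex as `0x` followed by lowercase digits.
0x1c3c

+0x00: f3 fe ⇒ word 0xf3fe (big)
  top 6b → 0x3c → b [J]
  imm: (w>>0)&0x3ff=0x3fe (s10→-2) → $-2
  target = base 0x1c3c + off 0x00 + 2 + imm -2 = 0x1c3c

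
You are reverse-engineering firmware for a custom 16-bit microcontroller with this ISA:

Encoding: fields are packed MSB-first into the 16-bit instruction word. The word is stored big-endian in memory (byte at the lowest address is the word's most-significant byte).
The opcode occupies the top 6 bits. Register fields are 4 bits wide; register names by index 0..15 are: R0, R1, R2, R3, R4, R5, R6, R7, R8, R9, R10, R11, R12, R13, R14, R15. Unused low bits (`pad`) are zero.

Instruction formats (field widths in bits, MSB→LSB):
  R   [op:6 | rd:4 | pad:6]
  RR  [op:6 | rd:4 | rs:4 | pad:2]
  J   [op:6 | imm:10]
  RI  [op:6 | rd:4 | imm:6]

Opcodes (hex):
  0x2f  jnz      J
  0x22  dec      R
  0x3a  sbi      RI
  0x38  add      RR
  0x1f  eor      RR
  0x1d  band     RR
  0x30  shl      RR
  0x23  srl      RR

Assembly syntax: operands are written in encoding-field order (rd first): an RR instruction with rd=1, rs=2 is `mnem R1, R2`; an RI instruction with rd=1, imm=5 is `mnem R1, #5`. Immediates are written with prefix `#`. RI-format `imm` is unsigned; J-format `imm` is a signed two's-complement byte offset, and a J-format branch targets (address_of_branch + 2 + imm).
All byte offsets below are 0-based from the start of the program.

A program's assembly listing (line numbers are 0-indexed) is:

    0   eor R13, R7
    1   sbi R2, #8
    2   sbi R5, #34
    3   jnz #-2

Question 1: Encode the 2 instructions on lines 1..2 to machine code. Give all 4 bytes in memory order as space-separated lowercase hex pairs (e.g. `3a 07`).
1. sbi fields op=0x3a:6|rd=2:4|imm=8:6 → word e888h → e8 88
2. sbi fields op=0x3a:6|rd=5:4|imm=34:6 → word e962h → e9 62

e8 88 e9 62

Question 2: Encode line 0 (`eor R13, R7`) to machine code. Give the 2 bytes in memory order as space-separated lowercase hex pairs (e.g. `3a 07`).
7f 5c

L0: eor op=0x1f:6|rd=13:4|rs=7:4|pad=0:2 ⇒ 0x7f5c ⇒ big 7f 5c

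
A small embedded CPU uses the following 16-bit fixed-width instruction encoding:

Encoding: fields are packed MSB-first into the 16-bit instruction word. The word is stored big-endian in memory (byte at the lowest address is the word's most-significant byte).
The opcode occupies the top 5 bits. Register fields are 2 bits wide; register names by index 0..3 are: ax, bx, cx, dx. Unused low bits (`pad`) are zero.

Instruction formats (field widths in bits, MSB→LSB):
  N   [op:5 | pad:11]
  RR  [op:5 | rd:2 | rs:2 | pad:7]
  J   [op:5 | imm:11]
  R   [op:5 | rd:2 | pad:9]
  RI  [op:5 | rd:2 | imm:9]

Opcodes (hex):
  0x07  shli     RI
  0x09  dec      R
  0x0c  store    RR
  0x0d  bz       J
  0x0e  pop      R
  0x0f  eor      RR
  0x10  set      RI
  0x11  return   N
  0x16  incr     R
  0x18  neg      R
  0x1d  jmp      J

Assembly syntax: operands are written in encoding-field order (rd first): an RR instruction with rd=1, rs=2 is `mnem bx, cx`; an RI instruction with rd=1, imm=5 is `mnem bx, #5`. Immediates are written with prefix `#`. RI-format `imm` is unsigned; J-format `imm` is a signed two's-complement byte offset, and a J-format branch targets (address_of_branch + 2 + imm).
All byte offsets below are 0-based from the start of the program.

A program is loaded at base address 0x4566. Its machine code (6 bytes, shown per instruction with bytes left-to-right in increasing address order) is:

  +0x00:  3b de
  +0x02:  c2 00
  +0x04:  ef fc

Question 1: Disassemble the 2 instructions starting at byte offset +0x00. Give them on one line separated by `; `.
off 0x00: read 3b de as big → 0x3bde
  opcode bits[15:11]=0x7: shli/RI
  [10:9] rd=1 = bx
  [8:0] imm=478 = #478
off 0x02: read c2 00 as big → 0xc200
  opcode bits[15:11]=0x18: neg/R
  [10:9] rd=1 = bx

shli bx, #478; neg bx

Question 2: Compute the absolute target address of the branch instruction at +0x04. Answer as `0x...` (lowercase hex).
0x4568

off 0x04: read ef fc as big → 0xeffc
  top 5b → 0x1d → jmp [J]
  imm@[10:0]=0x7fc (s11→-4) ⇒ #-4
  target = base 0x4566 + off 0x04 + 2 + imm -4 = 0x4568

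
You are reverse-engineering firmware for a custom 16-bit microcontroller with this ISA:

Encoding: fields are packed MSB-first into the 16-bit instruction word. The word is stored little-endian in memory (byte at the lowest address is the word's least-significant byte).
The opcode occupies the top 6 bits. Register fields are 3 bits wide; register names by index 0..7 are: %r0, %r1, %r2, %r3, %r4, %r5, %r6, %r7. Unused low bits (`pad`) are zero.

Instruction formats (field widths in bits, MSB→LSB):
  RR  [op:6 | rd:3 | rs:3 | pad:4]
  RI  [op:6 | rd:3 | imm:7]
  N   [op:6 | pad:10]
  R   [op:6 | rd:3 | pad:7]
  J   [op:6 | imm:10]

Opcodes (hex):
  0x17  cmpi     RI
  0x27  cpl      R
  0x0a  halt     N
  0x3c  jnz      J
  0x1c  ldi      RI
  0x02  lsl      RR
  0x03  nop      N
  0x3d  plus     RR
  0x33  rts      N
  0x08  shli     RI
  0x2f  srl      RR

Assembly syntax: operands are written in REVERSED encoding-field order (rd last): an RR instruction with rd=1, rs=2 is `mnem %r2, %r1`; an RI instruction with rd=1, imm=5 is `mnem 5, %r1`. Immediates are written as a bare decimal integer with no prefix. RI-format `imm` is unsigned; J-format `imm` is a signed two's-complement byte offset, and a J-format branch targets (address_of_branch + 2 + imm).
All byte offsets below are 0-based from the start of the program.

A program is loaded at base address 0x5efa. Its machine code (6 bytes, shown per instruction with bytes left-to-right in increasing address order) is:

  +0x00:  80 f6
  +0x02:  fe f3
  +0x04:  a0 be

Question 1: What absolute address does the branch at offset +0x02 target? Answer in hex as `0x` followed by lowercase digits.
+0x02: fe f3 ⇒ word 0xf3fe (little)
  op=0xf3fe>>10=0x3c ⇒ jnz (J)
  imm: (w>>0)&0x3ff=0x3fe (s10→-2) → -2
  target = base 0x5efa + off 0x02 + 2 + imm -2 = 0x5efc

0x5efc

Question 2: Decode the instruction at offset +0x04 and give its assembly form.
srl %r2, %r5

off 0x04: read a0 be as little → 0xbea0
  top 6b → 0x2f → srl [RR]
  [9:7] rd=5 = %r5
  [6:4] rs=2 = %r2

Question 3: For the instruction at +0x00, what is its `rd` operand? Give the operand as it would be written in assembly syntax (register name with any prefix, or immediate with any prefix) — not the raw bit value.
+0x00: 80 f6 ⇒ word 0xf680 (little)
  top 6b → 0x3d → plus [RR]
  rd: (w>>7)&0x7=0x5 → %r5
  rs: (w>>4)&0x7=0x0 → %r0

%r5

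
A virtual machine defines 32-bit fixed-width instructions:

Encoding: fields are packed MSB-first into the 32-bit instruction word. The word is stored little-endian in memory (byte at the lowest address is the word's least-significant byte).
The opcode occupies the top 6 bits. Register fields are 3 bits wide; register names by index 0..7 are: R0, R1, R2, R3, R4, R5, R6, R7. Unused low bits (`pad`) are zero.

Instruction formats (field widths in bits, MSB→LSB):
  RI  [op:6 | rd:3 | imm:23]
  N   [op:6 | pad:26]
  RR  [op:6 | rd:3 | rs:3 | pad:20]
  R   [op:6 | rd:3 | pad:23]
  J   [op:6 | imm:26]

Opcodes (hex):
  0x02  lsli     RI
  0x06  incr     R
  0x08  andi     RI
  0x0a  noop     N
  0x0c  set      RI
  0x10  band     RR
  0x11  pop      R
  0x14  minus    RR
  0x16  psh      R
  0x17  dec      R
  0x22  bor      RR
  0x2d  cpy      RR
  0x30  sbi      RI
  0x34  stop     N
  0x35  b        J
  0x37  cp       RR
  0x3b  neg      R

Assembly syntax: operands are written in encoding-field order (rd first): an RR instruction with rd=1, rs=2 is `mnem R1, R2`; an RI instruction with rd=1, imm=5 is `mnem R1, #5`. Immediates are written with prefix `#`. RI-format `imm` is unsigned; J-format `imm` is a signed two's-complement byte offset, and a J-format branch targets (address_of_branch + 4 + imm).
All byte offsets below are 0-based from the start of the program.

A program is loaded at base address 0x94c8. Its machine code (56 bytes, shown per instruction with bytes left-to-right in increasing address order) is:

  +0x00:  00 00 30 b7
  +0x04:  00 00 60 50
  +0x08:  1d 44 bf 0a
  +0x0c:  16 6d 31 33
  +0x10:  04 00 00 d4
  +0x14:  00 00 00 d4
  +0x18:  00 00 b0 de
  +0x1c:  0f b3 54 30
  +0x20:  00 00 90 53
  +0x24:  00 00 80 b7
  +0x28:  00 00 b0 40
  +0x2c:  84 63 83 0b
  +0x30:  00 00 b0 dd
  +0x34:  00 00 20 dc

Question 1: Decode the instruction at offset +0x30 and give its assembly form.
cp R3, R3

@+30  little-endian(00 00 b0 dd) = 0xddb00000
  op=0xddb00000>>26=0x37 ⇒ cp (RR)
  rd@[25:23]=0x3 ⇒ R3
  rs@[22:20]=0x3 ⇒ R3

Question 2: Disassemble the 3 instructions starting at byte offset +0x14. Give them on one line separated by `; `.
off 0x14: read 00 00 00 d4 as little → 0xd4000000
  opcode bits[31:26]=0x35: b/J
  [25:0] imm=0 = #0
off 0x18: read 00 00 b0 de as little → 0xdeb00000
  opcode bits[31:26]=0x37: cp/RR
  [25:23] rd=5 = R5
  [22:20] rs=3 = R3
off 0x1c: read 0f b3 54 30 as little → 0x3054b30f
  opcode bits[31:26]=0xc: set/RI
  [25:23] rd=0 = R0
  [22:0] imm=5550863 = #5550863

b #0; cp R5, R3; set R0, #5550863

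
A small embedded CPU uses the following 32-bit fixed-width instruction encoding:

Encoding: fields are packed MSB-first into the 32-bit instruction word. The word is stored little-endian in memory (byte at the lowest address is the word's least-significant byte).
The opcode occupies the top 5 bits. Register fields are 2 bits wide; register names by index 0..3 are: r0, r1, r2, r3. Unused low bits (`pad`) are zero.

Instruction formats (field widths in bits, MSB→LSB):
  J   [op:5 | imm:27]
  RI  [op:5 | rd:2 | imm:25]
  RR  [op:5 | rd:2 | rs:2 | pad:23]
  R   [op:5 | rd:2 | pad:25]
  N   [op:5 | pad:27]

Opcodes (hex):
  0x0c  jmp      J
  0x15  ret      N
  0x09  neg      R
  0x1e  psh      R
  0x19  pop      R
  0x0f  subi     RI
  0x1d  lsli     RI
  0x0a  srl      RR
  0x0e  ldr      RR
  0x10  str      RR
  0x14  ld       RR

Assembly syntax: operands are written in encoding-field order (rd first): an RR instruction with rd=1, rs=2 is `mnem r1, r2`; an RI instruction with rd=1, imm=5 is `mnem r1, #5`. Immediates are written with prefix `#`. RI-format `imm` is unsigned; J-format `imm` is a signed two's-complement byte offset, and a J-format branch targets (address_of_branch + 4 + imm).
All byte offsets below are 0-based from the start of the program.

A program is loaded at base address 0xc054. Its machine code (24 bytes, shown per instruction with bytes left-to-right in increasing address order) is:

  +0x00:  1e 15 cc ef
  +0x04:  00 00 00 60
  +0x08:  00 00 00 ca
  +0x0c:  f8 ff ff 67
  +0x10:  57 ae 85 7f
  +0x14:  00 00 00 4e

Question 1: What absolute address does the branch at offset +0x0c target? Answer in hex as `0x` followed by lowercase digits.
0xc05c

off 0x0c: read f8 ff ff 67 as little → 0x67fffff8
  opcode bits[31:27]=0xc: jmp/J
  imm@[26:0]=0x7fffff8 (s27→-8) ⇒ #-8
  target = base 0xc054 + off 0x0c + 4 + imm -8 = 0xc05c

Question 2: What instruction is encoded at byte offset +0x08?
pop r1

+0x08: 00 00 00 ca ⇒ word 0xca000000 (little)
  top 5b → 0x19 → pop [R]
  [26:25] rd=1 = r1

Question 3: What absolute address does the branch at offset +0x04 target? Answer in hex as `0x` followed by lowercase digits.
0xc05c

+0x04: 00 00 00 60 ⇒ word 0x60000000 (little)
  top 5b → 0xc → jmp [J]
  [26:0] imm=0 = #0
  target = base 0xc054 + off 0x04 + 4 + imm 0 = 0xc05c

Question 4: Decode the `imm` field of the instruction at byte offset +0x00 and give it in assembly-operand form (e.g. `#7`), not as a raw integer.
@+00  little-endian(1e 15 cc ef) = 0xefcc151e
  top 5b → 0x1d → lsli [RI]
  rd@[26:25]=0x3 ⇒ r3
  imm@[24:0]=0x1cc151e ⇒ #30151966

#30151966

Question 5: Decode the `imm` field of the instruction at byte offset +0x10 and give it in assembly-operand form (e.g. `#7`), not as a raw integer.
off 0x10: read 57 ae 85 7f as little → 0x7f85ae57
  top 5b → 0xf → subi [RI]
  [26:25] rd=3 = r3
  [24:0] imm=25538135 = #25538135

#25538135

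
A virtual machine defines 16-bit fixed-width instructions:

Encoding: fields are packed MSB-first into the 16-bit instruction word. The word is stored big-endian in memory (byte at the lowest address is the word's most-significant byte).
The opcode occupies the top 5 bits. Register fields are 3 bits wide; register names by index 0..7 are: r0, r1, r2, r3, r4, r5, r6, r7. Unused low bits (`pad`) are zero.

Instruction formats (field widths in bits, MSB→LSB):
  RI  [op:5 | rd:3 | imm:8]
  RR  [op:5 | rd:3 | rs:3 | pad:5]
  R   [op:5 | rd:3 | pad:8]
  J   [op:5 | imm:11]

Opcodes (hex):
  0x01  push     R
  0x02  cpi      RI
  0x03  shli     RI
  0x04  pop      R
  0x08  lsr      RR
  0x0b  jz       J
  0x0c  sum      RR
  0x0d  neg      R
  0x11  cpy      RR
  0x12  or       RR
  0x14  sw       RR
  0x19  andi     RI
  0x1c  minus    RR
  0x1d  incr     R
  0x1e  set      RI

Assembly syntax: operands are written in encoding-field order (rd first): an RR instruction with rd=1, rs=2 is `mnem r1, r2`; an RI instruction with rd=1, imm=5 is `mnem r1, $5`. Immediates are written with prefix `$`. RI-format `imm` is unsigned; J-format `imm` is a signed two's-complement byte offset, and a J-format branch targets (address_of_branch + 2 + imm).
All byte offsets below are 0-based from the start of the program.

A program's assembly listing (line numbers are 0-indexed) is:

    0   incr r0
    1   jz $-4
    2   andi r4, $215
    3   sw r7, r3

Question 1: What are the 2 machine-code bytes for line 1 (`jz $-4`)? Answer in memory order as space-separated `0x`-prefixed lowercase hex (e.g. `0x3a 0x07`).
0x5f 0xfc

line 1 (jz): pack op=0xb:5|imm=-4:11 = 0x5ffc; big→ 5f fc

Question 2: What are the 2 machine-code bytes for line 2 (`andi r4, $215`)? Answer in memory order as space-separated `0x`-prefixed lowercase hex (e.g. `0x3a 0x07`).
2. andi fields op=0x19:5|rd=4:3|imm=215:8 → word ccd7h → cc d7

0xcc 0xd7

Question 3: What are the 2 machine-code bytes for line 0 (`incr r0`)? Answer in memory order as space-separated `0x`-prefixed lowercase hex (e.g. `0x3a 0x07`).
0xe8 0x00

line 0 (incr): pack op=0x1d:5|rd=0:3|pad=0:8 = 0xe800; big→ e8 00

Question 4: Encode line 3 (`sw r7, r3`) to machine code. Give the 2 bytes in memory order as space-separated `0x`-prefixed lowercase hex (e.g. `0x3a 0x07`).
L3: sw op=0x14:5|rd=7:3|rs=3:3|pad=0:5 ⇒ 0xa760 ⇒ big a7 60

0xa7 0x60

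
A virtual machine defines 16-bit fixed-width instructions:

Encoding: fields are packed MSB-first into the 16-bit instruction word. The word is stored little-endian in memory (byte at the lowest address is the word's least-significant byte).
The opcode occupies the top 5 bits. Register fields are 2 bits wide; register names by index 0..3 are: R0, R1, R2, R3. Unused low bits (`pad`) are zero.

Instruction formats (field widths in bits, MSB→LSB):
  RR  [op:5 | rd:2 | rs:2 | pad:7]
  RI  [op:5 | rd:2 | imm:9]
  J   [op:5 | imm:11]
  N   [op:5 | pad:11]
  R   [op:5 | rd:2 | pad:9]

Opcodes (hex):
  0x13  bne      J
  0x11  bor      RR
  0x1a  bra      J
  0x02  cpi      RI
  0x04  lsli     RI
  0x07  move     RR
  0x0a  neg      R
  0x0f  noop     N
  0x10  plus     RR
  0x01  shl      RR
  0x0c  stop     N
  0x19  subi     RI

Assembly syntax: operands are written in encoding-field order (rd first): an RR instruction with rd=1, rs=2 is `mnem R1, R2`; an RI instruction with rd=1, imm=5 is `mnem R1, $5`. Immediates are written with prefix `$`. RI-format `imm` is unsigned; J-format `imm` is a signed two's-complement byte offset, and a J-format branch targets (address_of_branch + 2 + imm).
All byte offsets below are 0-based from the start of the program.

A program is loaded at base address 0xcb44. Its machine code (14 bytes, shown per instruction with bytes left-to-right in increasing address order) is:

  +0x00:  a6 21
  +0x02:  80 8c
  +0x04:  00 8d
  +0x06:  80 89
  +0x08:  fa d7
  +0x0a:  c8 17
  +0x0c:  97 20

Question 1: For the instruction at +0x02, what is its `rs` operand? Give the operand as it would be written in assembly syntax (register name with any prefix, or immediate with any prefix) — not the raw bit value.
R1

+0x02: 80 8c ⇒ word 0x8c80 (little)
  op=0x8c80>>11=0x11 ⇒ bor (RR)
  [10:9] rd=2 = R2
  [8:7] rs=1 = R1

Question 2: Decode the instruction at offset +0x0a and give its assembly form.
[0a] c8 17 → 0x17c8
  op=0x17c8>>11=0x2 ⇒ cpi (RI)
  rd: (w>>9)&0x3=0x3 → R3
  imm: (w>>0)&0x1ff=0x1c8 → $456

cpi R3, $456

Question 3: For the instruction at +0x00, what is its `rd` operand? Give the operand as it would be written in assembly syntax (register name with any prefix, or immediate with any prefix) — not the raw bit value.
+0x00: a6 21 ⇒ word 0x21a6 (little)
  op=0x21a6>>11=0x4 ⇒ lsli (RI)
  rd@[10:9]=0x0 ⇒ R0
  imm@[8:0]=0x1a6 ⇒ $422

R0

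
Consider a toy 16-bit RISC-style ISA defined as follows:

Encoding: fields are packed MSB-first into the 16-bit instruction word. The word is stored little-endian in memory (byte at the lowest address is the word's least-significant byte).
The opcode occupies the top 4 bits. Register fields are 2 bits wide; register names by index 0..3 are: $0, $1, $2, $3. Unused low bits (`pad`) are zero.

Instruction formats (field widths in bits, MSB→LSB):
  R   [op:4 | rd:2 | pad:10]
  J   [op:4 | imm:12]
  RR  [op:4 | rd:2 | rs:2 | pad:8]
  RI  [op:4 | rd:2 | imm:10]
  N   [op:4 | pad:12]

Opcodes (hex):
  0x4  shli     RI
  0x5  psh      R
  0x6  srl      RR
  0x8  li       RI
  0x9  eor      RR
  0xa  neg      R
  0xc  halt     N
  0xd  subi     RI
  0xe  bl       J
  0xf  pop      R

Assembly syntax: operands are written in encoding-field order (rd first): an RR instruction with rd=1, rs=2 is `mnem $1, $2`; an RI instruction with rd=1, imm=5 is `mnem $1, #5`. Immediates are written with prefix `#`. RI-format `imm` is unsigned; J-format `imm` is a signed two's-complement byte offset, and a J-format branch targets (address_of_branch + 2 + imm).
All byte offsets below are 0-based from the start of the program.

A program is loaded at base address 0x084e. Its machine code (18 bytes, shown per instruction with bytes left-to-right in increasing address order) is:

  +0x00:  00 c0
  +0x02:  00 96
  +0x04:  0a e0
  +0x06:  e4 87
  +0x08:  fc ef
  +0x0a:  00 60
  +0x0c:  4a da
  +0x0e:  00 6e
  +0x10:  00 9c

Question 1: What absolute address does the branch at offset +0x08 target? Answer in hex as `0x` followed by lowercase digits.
@+08  little-endian(fc ef) = 0xeffc
  top 4b → 0xe → bl [J]
  imm@[11:0]=0xffc (s12→-4) ⇒ #-4
  target = base 0x084e + off 0x08 + 2 + imm -4 = 0x0854

0x0854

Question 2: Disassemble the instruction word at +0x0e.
@+0e  little-endian(00 6e) = 0x6e00
  top 4b → 0x6 → srl [RR]
  rd: (w>>10)&0x3=0x3 → $3
  rs: (w>>8)&0x3=0x2 → $2

srl $3, $2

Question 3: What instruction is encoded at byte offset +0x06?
@+06  little-endian(e4 87) = 0x87e4
  op=0x87e4>>12=0x8 ⇒ li (RI)
  rd@[11:10]=0x1 ⇒ $1
  imm@[9:0]=0x3e4 ⇒ #996

li $1, #996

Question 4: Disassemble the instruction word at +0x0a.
srl $0, $0

[0a] 00 60 → 0x6000
  op=0x6000>>12=0x6 ⇒ srl (RR)
  [11:10] rd=0 = $0
  [9:8] rs=0 = $0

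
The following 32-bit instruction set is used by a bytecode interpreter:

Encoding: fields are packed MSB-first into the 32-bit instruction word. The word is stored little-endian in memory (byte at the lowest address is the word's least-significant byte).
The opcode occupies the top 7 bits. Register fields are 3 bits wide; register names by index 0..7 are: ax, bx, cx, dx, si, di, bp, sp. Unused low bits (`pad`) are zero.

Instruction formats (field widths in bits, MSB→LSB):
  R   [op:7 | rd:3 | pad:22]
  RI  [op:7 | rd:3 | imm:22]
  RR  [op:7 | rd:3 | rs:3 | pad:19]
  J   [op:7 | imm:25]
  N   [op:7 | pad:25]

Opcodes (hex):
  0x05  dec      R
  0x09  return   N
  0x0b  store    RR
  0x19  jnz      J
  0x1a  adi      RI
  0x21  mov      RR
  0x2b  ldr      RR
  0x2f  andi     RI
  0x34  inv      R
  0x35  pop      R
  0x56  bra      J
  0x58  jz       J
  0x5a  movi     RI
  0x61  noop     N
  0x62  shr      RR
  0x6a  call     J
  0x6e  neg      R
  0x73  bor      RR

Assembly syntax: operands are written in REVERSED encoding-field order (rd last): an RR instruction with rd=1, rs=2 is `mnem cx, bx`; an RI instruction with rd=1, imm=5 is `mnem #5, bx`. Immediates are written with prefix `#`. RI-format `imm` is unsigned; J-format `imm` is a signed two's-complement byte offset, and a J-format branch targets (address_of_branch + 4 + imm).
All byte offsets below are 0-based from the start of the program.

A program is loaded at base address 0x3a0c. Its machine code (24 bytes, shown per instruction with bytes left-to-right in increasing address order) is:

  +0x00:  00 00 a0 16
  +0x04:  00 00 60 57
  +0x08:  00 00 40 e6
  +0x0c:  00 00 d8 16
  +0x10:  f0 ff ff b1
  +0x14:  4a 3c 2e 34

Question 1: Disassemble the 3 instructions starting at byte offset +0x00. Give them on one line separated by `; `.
store si, cx; ldr si, di; bor ax, bx

@+00  little-endian(00 00 a0 16) = 0x16a00000
  opcode bits[31:25]=0xb: store/RR
  rd@[24:22]=0x2 ⇒ cx
  rs@[21:19]=0x4 ⇒ si
@+04  little-endian(00 00 60 57) = 0x57600000
  opcode bits[31:25]=0x2b: ldr/RR
  rd@[24:22]=0x5 ⇒ di
  rs@[21:19]=0x4 ⇒ si
@+08  little-endian(00 00 40 e6) = 0xe6400000
  opcode bits[31:25]=0x73: bor/RR
  rd@[24:22]=0x1 ⇒ bx
  rs@[21:19]=0x0 ⇒ ax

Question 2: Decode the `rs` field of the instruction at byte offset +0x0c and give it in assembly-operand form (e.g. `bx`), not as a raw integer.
@+0c  little-endian(00 00 d8 16) = 0x16d80000
  opcode bits[31:25]=0xb: store/RR
  rd@[24:22]=0x3 ⇒ dx
  rs@[21:19]=0x3 ⇒ dx

dx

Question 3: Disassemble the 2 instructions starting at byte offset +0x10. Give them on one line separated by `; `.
jz #-16; adi #3030090, ax

+0x10: f0 ff ff b1 ⇒ word 0xb1fffff0 (little)
  op=0xb1fffff0>>25=0x58 ⇒ jz (J)
  imm: (w>>0)&0x1ffffff=0x1fffff0 (s25→-16) → #-16
+0x14: 4a 3c 2e 34 ⇒ word 0x342e3c4a (little)
  op=0x342e3c4a>>25=0x1a ⇒ adi (RI)
  rd: (w>>22)&0x7=0x0 → ax
  imm: (w>>0)&0x3fffff=0x2e3c4a → #3030090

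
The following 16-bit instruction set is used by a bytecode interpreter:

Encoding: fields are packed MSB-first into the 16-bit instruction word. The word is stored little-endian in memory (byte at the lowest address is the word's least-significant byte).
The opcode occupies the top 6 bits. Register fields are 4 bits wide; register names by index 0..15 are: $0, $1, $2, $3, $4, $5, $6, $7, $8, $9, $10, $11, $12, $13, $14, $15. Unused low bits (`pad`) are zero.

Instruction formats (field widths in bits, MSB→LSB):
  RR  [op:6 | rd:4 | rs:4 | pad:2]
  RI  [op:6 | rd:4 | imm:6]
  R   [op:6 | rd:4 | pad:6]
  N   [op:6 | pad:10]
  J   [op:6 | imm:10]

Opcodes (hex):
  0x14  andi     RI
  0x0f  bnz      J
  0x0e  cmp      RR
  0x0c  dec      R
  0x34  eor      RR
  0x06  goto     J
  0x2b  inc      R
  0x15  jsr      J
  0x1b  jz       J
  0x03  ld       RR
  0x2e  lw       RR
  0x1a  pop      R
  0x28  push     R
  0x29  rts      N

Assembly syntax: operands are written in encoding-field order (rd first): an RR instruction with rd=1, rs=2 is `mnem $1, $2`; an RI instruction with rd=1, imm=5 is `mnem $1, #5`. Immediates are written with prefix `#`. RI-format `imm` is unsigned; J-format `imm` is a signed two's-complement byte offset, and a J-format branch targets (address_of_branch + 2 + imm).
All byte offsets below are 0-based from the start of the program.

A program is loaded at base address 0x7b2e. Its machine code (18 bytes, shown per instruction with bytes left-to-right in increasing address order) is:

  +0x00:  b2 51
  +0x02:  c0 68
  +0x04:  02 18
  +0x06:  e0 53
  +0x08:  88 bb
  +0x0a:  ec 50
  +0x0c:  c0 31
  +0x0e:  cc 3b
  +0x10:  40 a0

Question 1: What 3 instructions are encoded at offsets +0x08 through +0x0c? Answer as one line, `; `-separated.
[08] 88 bb → 0xbb88
  top 6b → 0x2e → lw [RR]
  rd: (w>>6)&0xf=0xe → $14
  rs: (w>>2)&0xf=0x2 → $2
[0a] ec 50 → 0x50ec
  top 6b → 0x14 → andi [RI]
  rd: (w>>6)&0xf=0x3 → $3
  imm: (w>>0)&0x3f=0x2c → #44
[0c] c0 31 → 0x31c0
  top 6b → 0xc → dec [R]
  rd: (w>>6)&0xf=0x7 → $7

lw $14, $2; andi $3, #44; dec $7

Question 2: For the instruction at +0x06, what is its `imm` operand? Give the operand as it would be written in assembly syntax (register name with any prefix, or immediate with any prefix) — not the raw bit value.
#32

[06] e0 53 → 0x53e0
  opcode bits[15:10]=0x14: andi/RI
  [9:6] rd=15 = $15
  [5:0] imm=32 = #32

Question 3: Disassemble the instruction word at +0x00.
+0x00: b2 51 ⇒ word 0x51b2 (little)
  top 6b → 0x14 → andi [RI]
  [9:6] rd=6 = $6
  [5:0] imm=50 = #50

andi $6, #50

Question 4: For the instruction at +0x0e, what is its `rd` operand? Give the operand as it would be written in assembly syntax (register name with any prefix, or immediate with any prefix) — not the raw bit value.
@+0e  little-endian(cc 3b) = 0x3bcc
  opcode bits[15:10]=0xe: cmp/RR
  [9:6] rd=15 = $15
  [5:2] rs=3 = $3

$15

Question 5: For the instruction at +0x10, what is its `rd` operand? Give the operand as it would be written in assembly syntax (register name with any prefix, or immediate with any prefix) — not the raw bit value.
$1

@+10  little-endian(40 a0) = 0xa040
  op=0xa040>>10=0x28 ⇒ push (R)
  rd@[9:6]=0x1 ⇒ $1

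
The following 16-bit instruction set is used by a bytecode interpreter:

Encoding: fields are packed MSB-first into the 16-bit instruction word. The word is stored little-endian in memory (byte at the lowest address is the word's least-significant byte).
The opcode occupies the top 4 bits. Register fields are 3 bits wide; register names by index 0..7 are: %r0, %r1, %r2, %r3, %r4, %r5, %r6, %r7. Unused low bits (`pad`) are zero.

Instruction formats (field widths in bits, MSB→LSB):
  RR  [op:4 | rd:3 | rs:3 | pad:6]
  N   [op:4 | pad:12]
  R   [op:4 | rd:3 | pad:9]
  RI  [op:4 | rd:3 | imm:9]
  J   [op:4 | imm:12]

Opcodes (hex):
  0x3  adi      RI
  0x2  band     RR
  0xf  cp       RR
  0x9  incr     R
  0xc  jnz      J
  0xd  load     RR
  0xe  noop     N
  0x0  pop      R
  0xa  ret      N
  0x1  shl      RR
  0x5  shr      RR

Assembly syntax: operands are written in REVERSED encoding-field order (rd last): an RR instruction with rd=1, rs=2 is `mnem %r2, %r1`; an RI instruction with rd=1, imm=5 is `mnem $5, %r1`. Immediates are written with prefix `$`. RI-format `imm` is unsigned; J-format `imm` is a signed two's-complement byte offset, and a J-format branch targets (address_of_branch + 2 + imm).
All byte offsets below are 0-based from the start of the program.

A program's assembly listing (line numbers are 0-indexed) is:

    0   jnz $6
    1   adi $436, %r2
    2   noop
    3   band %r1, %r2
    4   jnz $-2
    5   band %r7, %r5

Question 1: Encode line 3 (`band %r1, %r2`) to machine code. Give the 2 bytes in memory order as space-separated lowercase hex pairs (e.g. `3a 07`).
line 3 (band): pack op=0x2:4|rd=2:3|rs=1:3|pad=0:6 = 0x2440; little→ 40 24

40 24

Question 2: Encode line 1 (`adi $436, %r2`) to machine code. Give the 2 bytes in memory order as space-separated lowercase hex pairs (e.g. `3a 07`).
b4 35

L1: adi op=0x3:4|rd=2:3|imm=436:9 ⇒ 0x35b4 ⇒ little b4 35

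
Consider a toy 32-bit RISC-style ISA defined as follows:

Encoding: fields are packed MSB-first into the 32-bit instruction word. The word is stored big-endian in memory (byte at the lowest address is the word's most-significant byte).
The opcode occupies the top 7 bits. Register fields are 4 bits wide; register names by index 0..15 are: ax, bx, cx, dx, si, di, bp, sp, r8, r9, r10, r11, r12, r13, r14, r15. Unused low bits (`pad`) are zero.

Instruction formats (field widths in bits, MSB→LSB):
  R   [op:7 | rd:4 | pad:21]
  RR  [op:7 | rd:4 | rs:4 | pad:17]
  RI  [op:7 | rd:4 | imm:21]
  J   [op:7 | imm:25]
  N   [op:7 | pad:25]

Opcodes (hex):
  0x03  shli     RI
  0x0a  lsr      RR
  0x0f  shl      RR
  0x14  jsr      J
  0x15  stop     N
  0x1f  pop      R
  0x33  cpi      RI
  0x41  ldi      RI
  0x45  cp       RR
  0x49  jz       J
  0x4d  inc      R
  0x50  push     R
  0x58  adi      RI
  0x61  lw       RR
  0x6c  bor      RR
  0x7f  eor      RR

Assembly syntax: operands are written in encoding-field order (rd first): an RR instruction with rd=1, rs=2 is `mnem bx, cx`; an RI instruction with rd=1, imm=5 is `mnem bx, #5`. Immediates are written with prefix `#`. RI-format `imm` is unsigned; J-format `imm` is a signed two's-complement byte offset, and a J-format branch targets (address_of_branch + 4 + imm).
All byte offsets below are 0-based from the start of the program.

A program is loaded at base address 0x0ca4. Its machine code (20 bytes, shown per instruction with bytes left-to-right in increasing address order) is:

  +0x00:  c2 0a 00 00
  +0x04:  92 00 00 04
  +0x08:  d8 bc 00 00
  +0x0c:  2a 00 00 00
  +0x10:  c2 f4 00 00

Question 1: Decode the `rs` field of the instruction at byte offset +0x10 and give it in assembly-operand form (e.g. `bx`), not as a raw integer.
r10

+0x10: c2 f4 00 00 ⇒ word 0xc2f40000 (big)
  opcode bits[31:25]=0x61: lw/RR
  rd@[24:21]=0x7 ⇒ sp
  rs@[20:17]=0xa ⇒ r10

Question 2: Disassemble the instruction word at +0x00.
off 0x00: read c2 0a 00 00 as big → 0xc20a0000
  top 7b → 0x61 → lw [RR]
  [24:21] rd=0 = ax
  [20:17] rs=5 = di

lw ax, di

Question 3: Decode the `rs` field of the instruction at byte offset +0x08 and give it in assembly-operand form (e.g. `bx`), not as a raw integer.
+0x08: d8 bc 00 00 ⇒ word 0xd8bc0000 (big)
  top 7b → 0x6c → bor [RR]
  [24:21] rd=5 = di
  [20:17] rs=14 = r14

r14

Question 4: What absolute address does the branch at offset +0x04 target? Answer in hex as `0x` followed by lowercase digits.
[04] 92 00 00 04 → 0x92000004
  op=0x92000004>>25=0x49 ⇒ jz (J)
  [24:0] imm=4 = #4
  target = base 0x0ca4 + off 0x04 + 4 + imm 4 = 0x0cb0

0x0cb0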